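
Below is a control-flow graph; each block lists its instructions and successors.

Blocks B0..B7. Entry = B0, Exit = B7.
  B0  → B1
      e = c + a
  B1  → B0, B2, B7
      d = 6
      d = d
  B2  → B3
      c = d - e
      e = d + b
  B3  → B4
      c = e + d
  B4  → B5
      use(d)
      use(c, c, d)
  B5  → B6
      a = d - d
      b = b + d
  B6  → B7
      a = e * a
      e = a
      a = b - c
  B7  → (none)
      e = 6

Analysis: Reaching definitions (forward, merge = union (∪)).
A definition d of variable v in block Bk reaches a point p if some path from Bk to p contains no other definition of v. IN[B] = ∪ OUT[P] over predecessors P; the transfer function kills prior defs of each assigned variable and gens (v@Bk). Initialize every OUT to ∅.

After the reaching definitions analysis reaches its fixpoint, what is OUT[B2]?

Answer: {c@B2, d@B1, e@B2}

Derivation:
Fixpoint table:
  B0:   IN={d@B1, e@B0}   OUT={d@B1, e@B0}
  B1:   IN={d@B1, e@B0}   OUT={d@B1, e@B0}
  B2:   IN={d@B1, e@B0}   OUT={c@B2, d@B1, e@B2}
  B3:   IN={c@B2, d@B1, e@B2}   OUT={c@B3, d@B1, e@B2}
  B4:   IN={c@B3, d@B1, e@B2}   OUT={c@B3, d@B1, e@B2}
  B5:   IN={c@B3, d@B1, e@B2}   OUT={a@B5, b@B5, c@B3, d@B1, e@B2}
  B6:   IN={a@B5, b@B5, c@B3, d@B1, e@B2}   OUT={a@B6, b@B5, c@B3, d@B1, e@B6}
  B7:   IN={a@B6, b@B5, c@B3, d@B1, e@B0, e@B6}   OUT={a@B6, b@B5, c@B3, d@B1, e@B7}

Merge at B2: IN[B2] = OUT[B1] = {d@B1, e@B0}
Applying B2's transfer function to that IN value gives OUT[B2] (row B2 above).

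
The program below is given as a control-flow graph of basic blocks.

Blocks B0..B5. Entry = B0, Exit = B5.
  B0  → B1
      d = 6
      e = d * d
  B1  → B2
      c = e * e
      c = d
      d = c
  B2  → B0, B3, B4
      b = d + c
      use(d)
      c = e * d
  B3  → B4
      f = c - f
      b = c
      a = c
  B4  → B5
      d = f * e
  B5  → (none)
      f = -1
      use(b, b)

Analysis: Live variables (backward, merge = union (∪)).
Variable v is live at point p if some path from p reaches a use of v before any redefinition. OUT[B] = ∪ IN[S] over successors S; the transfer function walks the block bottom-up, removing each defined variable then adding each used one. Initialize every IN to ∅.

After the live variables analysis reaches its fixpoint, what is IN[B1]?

Answer: {d, e, f}

Trace:
Fixpoint table:
  B0:  IN={f}  OUT={d, e, f}
  B1:  IN={d, e, f}  OUT={c, d, e, f}
  B2:  IN={c, d, e, f}  OUT={b, c, e, f}
  B3:  IN={c, e, f}  OUT={b, e, f}
  B4:  IN={b, e, f}  OUT={b}
  B5:  IN={b}  OUT={}

Merge at B1: OUT[B1] = IN[B2] = {c, d, e, f}
Applying B1's transfer function to that OUT value gives IN[B1] (row B1 above).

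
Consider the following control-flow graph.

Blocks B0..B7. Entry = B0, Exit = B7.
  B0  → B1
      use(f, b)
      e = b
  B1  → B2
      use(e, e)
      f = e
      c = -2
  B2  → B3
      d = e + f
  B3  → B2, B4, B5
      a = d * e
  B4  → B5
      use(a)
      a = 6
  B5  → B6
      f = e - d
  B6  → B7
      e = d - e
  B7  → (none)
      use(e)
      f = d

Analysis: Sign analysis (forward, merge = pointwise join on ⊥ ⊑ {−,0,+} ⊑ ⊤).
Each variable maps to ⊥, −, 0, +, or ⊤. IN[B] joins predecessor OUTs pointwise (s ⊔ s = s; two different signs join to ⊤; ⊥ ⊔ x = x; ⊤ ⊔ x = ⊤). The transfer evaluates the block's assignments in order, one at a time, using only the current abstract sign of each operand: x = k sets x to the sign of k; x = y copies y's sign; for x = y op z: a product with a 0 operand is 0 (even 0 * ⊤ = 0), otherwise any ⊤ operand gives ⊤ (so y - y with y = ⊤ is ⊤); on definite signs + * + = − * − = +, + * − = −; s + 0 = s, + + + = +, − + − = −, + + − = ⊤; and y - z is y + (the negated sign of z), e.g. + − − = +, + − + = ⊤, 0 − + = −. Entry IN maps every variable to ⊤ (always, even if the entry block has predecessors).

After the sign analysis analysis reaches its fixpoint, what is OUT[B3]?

Answer: {a: ⊤, b: ⊤, c: -, d: ⊤, e: ⊤, f: ⊤}

Trace:
Fixpoint table:
  B0: | IN=(all ⊤) | OUT=(all ⊤)
  B1: | IN=(all ⊤) | OUT={c:-; rest ⊤}
  B2: | IN={c:-; rest ⊤} | OUT={c:-; rest ⊤}
  B3: | IN={c:-; rest ⊤} | OUT={c:-; rest ⊤}
  B4: | IN={c:-; rest ⊤} | OUT={a:+, c:-; rest ⊤}
  B5: | IN={c:-; rest ⊤} | OUT={c:-; rest ⊤}
  B6: | IN={c:-; rest ⊤} | OUT={c:-; rest ⊤}
  B7: | IN={c:-; rest ⊤} | OUT={c:-; rest ⊤}

Merge at B3: IN[B3] = OUT[B2] = {a: ⊤, b: ⊤, c: -, d: ⊤, e: ⊤, f: ⊤}
Applying B3's transfer function to that IN value gives OUT[B3] (row B3 above).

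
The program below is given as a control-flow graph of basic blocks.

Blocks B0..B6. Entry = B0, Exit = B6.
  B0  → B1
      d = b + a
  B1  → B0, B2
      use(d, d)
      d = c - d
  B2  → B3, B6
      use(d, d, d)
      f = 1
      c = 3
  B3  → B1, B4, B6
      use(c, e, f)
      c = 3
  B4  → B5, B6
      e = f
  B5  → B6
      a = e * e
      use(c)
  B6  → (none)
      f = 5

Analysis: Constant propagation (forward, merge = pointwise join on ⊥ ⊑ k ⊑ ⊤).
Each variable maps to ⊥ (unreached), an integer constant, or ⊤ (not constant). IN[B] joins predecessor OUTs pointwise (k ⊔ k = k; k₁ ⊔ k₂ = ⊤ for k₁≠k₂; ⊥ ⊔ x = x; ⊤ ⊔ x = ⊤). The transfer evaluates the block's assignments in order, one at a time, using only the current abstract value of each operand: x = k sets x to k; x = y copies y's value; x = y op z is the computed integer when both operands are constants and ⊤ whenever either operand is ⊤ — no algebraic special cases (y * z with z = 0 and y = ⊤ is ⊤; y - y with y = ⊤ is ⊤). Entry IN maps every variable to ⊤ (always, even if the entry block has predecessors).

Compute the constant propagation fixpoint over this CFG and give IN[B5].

Answer: {a: ⊤, b: ⊤, c: 3, d: ⊤, e: 1, f: 1}

Derivation:
Per-block solution:
  B0:   IN=(all ⊤)   OUT=(all ⊤)
  B1:   IN=(all ⊤)   OUT=(all ⊤)
  B2:   IN=(all ⊤)   OUT={c:3, f:1; rest ⊤}
  B3:   IN={c:3, f:1; rest ⊤}   OUT={c:3, f:1; rest ⊤}
  B4:   IN={c:3, f:1; rest ⊤}   OUT={c:3, e:1, f:1; rest ⊤}
  B5:   IN={c:3, e:1, f:1; rest ⊤}   OUT={a:1, c:3, e:1, f:1; rest ⊤}
  B6:   IN={c:3, f:1; rest ⊤}   OUT={c:3, f:5; rest ⊤}

Merge at B5: IN[B5] = OUT[B4] = {a: ⊤, b: ⊤, c: 3, d: ⊤, e: 1, f: 1}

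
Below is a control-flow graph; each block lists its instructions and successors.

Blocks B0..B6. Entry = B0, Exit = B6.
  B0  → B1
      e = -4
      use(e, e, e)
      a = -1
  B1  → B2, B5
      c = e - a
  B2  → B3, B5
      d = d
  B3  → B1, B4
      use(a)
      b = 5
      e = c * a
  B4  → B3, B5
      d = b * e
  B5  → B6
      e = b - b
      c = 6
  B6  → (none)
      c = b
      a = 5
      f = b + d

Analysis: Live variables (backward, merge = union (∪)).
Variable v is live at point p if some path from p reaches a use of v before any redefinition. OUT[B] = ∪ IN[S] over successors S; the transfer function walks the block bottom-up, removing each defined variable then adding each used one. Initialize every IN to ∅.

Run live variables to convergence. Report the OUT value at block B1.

Per-block solution:
  B0: | IN={b, d} | OUT={a, b, d, e}
  B1: | IN={a, b, d, e} | OUT={a, b, c, d}
  B2: | IN={a, b, c, d} | OUT={a, b, c, d}
  B3: | IN={a, c, d} | OUT={a, b, c, d, e}
  B4: | IN={a, b, c, e} | OUT={a, b, c, d}
  B5: | IN={b, d} | OUT={b, d}
  B6: | IN={b, d} | OUT={}

Merge at B1: OUT[B1] = IN[B2] ⊔ IN[B5] = {a, b, c, d}

Answer: {a, b, c, d}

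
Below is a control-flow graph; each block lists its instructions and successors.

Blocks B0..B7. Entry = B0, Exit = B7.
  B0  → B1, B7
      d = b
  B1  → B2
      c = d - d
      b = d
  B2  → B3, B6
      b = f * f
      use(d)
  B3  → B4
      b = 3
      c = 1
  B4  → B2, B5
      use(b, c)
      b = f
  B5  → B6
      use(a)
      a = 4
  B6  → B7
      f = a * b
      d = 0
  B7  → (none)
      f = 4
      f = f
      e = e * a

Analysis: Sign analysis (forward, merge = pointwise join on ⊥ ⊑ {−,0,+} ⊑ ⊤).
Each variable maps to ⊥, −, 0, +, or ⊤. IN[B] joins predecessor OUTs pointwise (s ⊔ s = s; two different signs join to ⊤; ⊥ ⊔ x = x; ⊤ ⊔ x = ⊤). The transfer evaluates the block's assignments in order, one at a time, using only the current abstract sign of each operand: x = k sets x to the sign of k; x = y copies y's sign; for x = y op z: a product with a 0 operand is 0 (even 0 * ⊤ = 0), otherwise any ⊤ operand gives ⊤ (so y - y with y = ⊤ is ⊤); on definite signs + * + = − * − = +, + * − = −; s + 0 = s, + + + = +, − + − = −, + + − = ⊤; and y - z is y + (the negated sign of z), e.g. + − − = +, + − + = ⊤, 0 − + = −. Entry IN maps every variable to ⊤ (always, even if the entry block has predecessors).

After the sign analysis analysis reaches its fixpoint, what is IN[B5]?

Answer: {a: ⊤, b: ⊤, c: +, d: ⊤, e: ⊤, f: ⊤}

Trace:
Fixpoint table:
  B0:   IN=(all ⊤)   OUT=(all ⊤)
  B1:   IN=(all ⊤)   OUT=(all ⊤)
  B2:   IN=(all ⊤)   OUT=(all ⊤)
  B3:   IN=(all ⊤)   OUT={b:+, c:+; rest ⊤}
  B4:   IN={b:+, c:+; rest ⊤}   OUT={c:+; rest ⊤}
  B5:   IN={c:+; rest ⊤}   OUT={a:+, c:+; rest ⊤}
  B6:   IN=(all ⊤)   OUT={d:0; rest ⊤}
  B7:   IN=(all ⊤)   OUT={f:+; rest ⊤}

Merge at B5: IN[B5] = OUT[B4] = {a: ⊤, b: ⊤, c: +, d: ⊤, e: ⊤, f: ⊤}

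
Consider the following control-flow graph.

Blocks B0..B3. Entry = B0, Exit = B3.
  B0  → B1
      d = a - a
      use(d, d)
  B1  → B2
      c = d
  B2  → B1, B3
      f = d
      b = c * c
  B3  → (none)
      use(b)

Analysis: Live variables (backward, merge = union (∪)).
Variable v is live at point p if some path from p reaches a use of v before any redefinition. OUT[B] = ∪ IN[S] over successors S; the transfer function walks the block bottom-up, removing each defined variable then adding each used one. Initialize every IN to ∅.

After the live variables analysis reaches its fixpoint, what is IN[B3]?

Answer: {b}

Derivation:
Per-block solution:
  B0:   IN={a}   OUT={d}
  B1:   IN={d}   OUT={c, d}
  B2:   IN={c, d}   OUT={b, d}
  B3:   IN={b}   OUT={}

B3 is the boundary node: OUT[B3] = {}
Applying B3's transfer function to that OUT value gives IN[B3] (row B3 above).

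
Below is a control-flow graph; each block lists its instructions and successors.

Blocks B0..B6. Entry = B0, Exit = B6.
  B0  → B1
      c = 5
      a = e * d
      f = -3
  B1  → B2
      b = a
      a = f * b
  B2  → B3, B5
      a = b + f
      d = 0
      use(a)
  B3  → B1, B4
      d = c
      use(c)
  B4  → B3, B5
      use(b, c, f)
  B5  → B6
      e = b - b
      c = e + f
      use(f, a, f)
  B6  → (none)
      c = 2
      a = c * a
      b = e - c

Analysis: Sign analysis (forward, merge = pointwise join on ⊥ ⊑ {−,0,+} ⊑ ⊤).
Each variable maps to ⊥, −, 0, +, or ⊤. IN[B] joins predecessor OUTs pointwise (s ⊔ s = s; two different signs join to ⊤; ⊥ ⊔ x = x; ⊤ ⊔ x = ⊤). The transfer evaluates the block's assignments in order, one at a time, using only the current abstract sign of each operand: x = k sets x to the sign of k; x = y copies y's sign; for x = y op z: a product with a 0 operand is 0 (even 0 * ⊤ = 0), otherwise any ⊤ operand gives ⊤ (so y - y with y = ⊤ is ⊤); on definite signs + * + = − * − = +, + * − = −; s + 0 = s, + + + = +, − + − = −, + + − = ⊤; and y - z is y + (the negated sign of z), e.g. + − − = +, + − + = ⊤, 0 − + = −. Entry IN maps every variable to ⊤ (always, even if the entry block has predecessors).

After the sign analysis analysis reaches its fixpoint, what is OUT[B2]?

Answer: {a: ⊤, b: ⊤, c: +, d: 0, e: ⊤, f: -}

Trace:
Converged values:
  B0: | IN=(all ⊤) | OUT={c:+, f:-; rest ⊤}
  B1: | IN={c:+, f:-; rest ⊤} | OUT={c:+, f:-; rest ⊤}
  B2: | IN={c:+, f:-; rest ⊤} | OUT={c:+, d:0, f:-; rest ⊤}
  B3: | IN={c:+, f:-; rest ⊤} | OUT={c:+, d:+, f:-; rest ⊤}
  B4: | IN={c:+, d:+, f:-; rest ⊤} | OUT={c:+, d:+, f:-; rest ⊤}
  B5: | IN={c:+, f:-; rest ⊤} | OUT={f:-; rest ⊤}
  B6: | IN={f:-; rest ⊤} | OUT={c:+, f:-; rest ⊤}

Merge at B2: IN[B2] = OUT[B1] = {a: ⊤, b: ⊤, c: +, d: ⊤, e: ⊤, f: -}
Applying B2's transfer function to that IN value gives OUT[B2] (row B2 above).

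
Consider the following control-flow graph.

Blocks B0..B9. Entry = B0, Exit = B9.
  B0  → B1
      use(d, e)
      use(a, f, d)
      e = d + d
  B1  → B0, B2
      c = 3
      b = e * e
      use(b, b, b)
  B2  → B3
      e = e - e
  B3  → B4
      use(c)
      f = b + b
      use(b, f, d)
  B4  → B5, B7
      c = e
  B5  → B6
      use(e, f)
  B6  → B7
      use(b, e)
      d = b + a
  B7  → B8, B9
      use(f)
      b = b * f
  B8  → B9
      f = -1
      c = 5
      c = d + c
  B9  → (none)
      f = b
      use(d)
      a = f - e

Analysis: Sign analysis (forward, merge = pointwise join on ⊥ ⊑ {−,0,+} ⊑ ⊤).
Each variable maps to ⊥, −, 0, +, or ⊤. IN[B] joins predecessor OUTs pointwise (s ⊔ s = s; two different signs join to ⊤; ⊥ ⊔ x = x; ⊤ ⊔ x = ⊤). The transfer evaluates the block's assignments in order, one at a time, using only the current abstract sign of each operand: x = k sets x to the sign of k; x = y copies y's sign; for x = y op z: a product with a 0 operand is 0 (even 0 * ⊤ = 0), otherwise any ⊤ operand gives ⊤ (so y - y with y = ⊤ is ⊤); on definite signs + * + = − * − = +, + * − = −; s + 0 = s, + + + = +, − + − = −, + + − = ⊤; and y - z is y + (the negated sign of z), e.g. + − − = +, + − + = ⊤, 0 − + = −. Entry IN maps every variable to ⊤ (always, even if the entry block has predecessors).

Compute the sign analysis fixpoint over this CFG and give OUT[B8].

Answer: {a: ⊤, b: ⊤, c: ⊤, d: ⊤, e: ⊤, f: -}

Derivation:
Converged values:
  B0:  IN=(all ⊤)  OUT=(all ⊤)
  B1:  IN=(all ⊤)  OUT={c:+; rest ⊤}
  B2:  IN={c:+; rest ⊤}  OUT={c:+; rest ⊤}
  B3:  IN={c:+; rest ⊤}  OUT={c:+; rest ⊤}
  B4:  IN={c:+; rest ⊤}  OUT=(all ⊤)
  B5:  IN=(all ⊤)  OUT=(all ⊤)
  B6:  IN=(all ⊤)  OUT=(all ⊤)
  B7:  IN=(all ⊤)  OUT=(all ⊤)
  B8:  IN=(all ⊤)  OUT={f:-; rest ⊤}
  B9:  IN=(all ⊤)  OUT=(all ⊤)

Merge at B8: IN[B8] = OUT[B7] = {a: ⊤, b: ⊤, c: ⊤, d: ⊤, e: ⊤, f: ⊤}
Applying B8's transfer function to that IN value gives OUT[B8] (row B8 above).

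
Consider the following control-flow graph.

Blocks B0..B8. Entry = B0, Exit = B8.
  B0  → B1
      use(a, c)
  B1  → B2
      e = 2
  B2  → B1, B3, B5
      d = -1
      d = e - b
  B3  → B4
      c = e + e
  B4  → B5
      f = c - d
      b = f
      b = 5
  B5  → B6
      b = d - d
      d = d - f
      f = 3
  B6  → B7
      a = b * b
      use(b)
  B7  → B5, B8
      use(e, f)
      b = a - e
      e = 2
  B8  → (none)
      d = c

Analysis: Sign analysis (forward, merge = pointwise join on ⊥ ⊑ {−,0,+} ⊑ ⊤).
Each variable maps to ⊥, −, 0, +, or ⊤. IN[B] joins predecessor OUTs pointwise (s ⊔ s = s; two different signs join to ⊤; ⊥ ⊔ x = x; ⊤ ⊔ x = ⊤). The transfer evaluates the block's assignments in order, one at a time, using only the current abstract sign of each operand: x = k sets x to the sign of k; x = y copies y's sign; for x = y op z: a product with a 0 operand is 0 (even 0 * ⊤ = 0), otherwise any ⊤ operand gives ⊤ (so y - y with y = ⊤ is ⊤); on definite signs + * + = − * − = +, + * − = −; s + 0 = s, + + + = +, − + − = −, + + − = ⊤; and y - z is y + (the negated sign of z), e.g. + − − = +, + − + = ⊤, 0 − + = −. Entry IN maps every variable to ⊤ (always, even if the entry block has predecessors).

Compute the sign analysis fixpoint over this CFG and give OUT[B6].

Answer: {a: ⊤, b: ⊤, c: ⊤, d: ⊤, e: +, f: +}

Trace:
Converged values:
  B0: | IN=(all ⊤) | OUT=(all ⊤)
  B1: | IN=(all ⊤) | OUT={e:+; rest ⊤}
  B2: | IN={e:+; rest ⊤} | OUT={e:+; rest ⊤}
  B3: | IN={e:+; rest ⊤} | OUT={c:+, e:+; rest ⊤}
  B4: | IN={c:+, e:+; rest ⊤} | OUT={b:+, c:+, e:+; rest ⊤}
  B5: | IN={e:+; rest ⊤} | OUT={e:+, f:+; rest ⊤}
  B6: | IN={e:+, f:+; rest ⊤} | OUT={e:+, f:+; rest ⊤}
  B7: | IN={e:+, f:+; rest ⊤} | OUT={e:+, f:+; rest ⊤}
  B8: | IN={e:+, f:+; rest ⊤} | OUT={e:+, f:+; rest ⊤}

Merge at B6: IN[B6] = OUT[B5] = {a: ⊤, b: ⊤, c: ⊤, d: ⊤, e: +, f: +}
Applying B6's transfer function to that IN value gives OUT[B6] (row B6 above).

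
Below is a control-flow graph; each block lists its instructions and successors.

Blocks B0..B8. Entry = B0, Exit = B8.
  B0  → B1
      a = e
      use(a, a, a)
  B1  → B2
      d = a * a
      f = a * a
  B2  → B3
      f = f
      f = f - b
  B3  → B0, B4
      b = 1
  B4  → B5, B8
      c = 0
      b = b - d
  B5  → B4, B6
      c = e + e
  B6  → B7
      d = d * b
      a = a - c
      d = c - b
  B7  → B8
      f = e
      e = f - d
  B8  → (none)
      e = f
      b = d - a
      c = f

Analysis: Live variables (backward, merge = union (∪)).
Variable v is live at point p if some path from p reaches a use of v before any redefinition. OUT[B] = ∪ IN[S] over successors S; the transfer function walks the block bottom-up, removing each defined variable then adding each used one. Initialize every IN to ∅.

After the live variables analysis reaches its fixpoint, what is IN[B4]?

Answer: {a, b, d, e, f}

Derivation:
Per-block solution:
  B0:  IN={b, e}  OUT={a, b, e}
  B1:  IN={a, b, e}  OUT={a, b, d, e, f}
  B2:  IN={a, b, d, e, f}  OUT={a, d, e, f}
  B3:  IN={a, d, e, f}  OUT={a, b, d, e, f}
  B4:  IN={a, b, d, e, f}  OUT={a, b, d, e, f}
  B5:  IN={a, b, d, e, f}  OUT={a, b, c, d, e, f}
  B6:  IN={a, b, c, d, e}  OUT={a, d, e}
  B7:  IN={a, d, e}  OUT={a, d, f}
  B8:  IN={a, d, f}  OUT={}

Merge at B4: OUT[B4] = IN[B5] ⊔ IN[B8] = {a, b, d, e, f}
Applying B4's transfer function to that OUT value gives IN[B4] (row B4 above).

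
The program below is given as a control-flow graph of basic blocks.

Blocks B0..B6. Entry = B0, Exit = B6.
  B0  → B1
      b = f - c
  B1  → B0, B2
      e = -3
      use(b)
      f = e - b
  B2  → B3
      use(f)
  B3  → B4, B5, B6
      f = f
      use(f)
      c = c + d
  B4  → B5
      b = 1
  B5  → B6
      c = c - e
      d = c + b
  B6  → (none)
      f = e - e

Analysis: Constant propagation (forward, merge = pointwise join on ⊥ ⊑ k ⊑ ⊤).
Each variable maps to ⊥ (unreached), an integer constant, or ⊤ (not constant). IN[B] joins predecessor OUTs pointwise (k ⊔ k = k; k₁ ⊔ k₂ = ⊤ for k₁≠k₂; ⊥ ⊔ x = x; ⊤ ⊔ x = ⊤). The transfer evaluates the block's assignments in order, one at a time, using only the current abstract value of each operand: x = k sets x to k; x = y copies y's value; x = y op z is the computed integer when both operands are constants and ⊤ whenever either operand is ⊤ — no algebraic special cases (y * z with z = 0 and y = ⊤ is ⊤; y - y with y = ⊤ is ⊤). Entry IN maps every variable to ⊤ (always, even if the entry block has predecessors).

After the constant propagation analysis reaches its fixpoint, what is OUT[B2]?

Converged values:
  B0: | IN=(all ⊤) | OUT=(all ⊤)
  B1: | IN=(all ⊤) | OUT={e:-3; rest ⊤}
  B2: | IN={e:-3; rest ⊤} | OUT={e:-3; rest ⊤}
  B3: | IN={e:-3; rest ⊤} | OUT={e:-3; rest ⊤}
  B4: | IN={e:-3; rest ⊤} | OUT={b:1, e:-3; rest ⊤}
  B5: | IN={e:-3; rest ⊤} | OUT={e:-3; rest ⊤}
  B6: | IN={e:-3; rest ⊤} | OUT={e:-3, f:0; rest ⊤}

Merge at B2: IN[B2] = OUT[B1] = {a: ⊤, b: ⊤, c: ⊤, d: ⊤, e: -3, f: ⊤}
Applying B2's transfer function to that IN value gives OUT[B2] (row B2 above).

Answer: {a: ⊤, b: ⊤, c: ⊤, d: ⊤, e: -3, f: ⊤}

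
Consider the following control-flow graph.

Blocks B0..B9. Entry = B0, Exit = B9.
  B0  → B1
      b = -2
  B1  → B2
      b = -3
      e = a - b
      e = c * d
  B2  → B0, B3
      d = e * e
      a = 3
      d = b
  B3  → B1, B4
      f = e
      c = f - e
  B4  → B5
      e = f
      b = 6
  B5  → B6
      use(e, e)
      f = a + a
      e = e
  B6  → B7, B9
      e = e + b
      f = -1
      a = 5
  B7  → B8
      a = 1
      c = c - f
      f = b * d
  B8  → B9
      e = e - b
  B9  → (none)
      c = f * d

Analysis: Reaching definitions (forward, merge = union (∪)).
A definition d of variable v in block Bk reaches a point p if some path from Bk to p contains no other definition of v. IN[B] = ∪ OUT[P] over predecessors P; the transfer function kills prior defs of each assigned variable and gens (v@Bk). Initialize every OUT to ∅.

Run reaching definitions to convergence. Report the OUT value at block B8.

Answer: {a@B7, b@B4, c@B7, d@B2, e@B8, f@B7}

Trace:
Converged values:
  B0:   IN={a@B2, b@B1, c@B3, d@B2, e@B1, f@B3}   OUT={a@B2, b@B0, c@B3, d@B2, e@B1, f@B3}
  B1:   IN={a@B2, b@B0, b@B1, c@B3, d@B2, e@B1, f@B3}   OUT={a@B2, b@B1, c@B3, d@B2, e@B1, f@B3}
  B2:   IN={a@B2, b@B1, c@B3, d@B2, e@B1, f@B3}   OUT={a@B2, b@B1, c@B3, d@B2, e@B1, f@B3}
  B3:   IN={a@B2, b@B1, c@B3, d@B2, e@B1, f@B3}   OUT={a@B2, b@B1, c@B3, d@B2, e@B1, f@B3}
  B4:   IN={a@B2, b@B1, c@B3, d@B2, e@B1, f@B3}   OUT={a@B2, b@B4, c@B3, d@B2, e@B4, f@B3}
  B5:   IN={a@B2, b@B4, c@B3, d@B2, e@B4, f@B3}   OUT={a@B2, b@B4, c@B3, d@B2, e@B5, f@B5}
  B6:   IN={a@B2, b@B4, c@B3, d@B2, e@B5, f@B5}   OUT={a@B6, b@B4, c@B3, d@B2, e@B6, f@B6}
  B7:   IN={a@B6, b@B4, c@B3, d@B2, e@B6, f@B6}   OUT={a@B7, b@B4, c@B7, d@B2, e@B6, f@B7}
  B8:   IN={a@B7, b@B4, c@B7, d@B2, e@B6, f@B7}   OUT={a@B7, b@B4, c@B7, d@B2, e@B8, f@B7}
  B9:   IN={a@B6, a@B7, b@B4, c@B3, c@B7, d@B2, e@B6, e@B8, f@B6, f@B7}   OUT={a@B6, a@B7, b@B4, c@B9, d@B2, e@B6, e@B8, f@B6, f@B7}

Merge at B8: IN[B8] = OUT[B7] = {a@B7, b@B4, c@B7, d@B2, e@B6, f@B7}
Applying B8's transfer function to that IN value gives OUT[B8] (row B8 above).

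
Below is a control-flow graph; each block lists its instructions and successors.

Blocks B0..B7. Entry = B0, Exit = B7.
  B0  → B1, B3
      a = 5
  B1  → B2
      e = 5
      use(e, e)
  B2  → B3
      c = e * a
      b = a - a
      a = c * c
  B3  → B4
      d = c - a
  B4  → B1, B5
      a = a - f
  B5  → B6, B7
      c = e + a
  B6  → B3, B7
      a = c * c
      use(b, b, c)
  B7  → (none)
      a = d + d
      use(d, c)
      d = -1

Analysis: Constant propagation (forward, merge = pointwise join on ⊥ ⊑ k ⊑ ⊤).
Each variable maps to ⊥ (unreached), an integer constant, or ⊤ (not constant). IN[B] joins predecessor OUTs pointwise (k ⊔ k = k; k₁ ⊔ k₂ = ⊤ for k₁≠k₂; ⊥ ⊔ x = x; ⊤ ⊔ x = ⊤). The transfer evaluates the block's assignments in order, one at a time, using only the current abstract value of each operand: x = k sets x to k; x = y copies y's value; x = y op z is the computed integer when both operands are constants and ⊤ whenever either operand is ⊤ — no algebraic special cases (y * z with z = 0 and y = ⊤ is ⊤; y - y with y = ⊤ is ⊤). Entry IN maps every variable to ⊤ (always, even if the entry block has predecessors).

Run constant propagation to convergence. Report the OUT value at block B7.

Fixpoint table:
  B0: | IN=(all ⊤) | OUT={a:5; rest ⊤}
  B1: | IN=(all ⊤) | OUT={e:5; rest ⊤}
  B2: | IN={e:5; rest ⊤} | OUT={e:5; rest ⊤}
  B3: | IN=(all ⊤) | OUT=(all ⊤)
  B4: | IN=(all ⊤) | OUT=(all ⊤)
  B5: | IN=(all ⊤) | OUT=(all ⊤)
  B6: | IN=(all ⊤) | OUT=(all ⊤)
  B7: | IN=(all ⊤) | OUT={d:-1; rest ⊤}

Merge at B7: IN[B7] = OUT[B5] ⊔ OUT[B6] = {a: ⊤, b: ⊤, c: ⊤, d: ⊤, e: ⊤, f: ⊤}
Applying B7's transfer function to that IN value gives OUT[B7] (row B7 above).

Answer: {a: ⊤, b: ⊤, c: ⊤, d: -1, e: ⊤, f: ⊤}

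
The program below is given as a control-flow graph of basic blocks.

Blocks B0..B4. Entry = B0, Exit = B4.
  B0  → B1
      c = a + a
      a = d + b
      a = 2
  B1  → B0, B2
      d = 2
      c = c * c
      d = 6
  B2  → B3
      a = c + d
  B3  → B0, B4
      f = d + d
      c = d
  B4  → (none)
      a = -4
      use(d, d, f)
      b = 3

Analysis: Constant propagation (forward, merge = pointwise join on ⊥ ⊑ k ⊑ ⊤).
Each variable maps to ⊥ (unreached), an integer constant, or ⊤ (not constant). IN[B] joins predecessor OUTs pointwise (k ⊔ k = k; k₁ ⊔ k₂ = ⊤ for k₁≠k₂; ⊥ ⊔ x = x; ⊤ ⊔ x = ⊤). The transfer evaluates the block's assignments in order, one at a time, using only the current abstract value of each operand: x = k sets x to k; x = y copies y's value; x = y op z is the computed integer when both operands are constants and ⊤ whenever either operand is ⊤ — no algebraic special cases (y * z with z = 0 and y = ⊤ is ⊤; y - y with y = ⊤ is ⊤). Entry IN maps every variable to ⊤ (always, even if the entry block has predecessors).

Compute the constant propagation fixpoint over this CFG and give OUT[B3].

Answer: {a: ⊤, b: ⊤, c: 6, d: 6, e: ⊤, f: 12}

Derivation:
Converged values:
  B0:   IN=(all ⊤)   OUT={a:2; rest ⊤}
  B1:   IN={a:2; rest ⊤}   OUT={a:2, d:6; rest ⊤}
  B2:   IN={a:2, d:6; rest ⊤}   OUT={d:6; rest ⊤}
  B3:   IN={d:6; rest ⊤}   OUT={c:6, d:6, f:12; rest ⊤}
  B4:   IN={c:6, d:6, f:12; rest ⊤}   OUT={a:-4, b:3, c:6, d:6, f:12; rest ⊤}

Merge at B3: IN[B3] = OUT[B2] = {a: ⊤, b: ⊤, c: ⊤, d: 6, e: ⊤, f: ⊤}
Applying B3's transfer function to that IN value gives OUT[B3] (row B3 above).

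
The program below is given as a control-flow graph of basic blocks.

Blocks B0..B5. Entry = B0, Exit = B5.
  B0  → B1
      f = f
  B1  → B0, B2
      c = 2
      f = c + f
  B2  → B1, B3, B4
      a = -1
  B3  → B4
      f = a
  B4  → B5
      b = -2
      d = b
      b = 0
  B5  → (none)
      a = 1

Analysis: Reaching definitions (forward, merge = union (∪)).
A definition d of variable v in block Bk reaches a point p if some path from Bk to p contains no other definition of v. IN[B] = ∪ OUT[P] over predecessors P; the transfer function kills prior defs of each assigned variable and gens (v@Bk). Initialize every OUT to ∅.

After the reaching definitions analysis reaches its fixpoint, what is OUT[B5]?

Converged values:
  B0:   IN={a@B2, c@B1, f@B1}   OUT={a@B2, c@B1, f@B0}
  B1:   IN={a@B2, c@B1, f@B0, f@B1}   OUT={a@B2, c@B1, f@B1}
  B2:   IN={a@B2, c@B1, f@B1}   OUT={a@B2, c@B1, f@B1}
  B3:   IN={a@B2, c@B1, f@B1}   OUT={a@B2, c@B1, f@B3}
  B4:   IN={a@B2, c@B1, f@B1, f@B3}   OUT={a@B2, b@B4, c@B1, d@B4, f@B1, f@B3}
  B5:   IN={a@B2, b@B4, c@B1, d@B4, f@B1, f@B3}   OUT={a@B5, b@B4, c@B1, d@B4, f@B1, f@B3}

Merge at B5: IN[B5] = OUT[B4] = {a@B2, b@B4, c@B1, d@B4, f@B1, f@B3}
Applying B5's transfer function to that IN value gives OUT[B5] (row B5 above).

Answer: {a@B5, b@B4, c@B1, d@B4, f@B1, f@B3}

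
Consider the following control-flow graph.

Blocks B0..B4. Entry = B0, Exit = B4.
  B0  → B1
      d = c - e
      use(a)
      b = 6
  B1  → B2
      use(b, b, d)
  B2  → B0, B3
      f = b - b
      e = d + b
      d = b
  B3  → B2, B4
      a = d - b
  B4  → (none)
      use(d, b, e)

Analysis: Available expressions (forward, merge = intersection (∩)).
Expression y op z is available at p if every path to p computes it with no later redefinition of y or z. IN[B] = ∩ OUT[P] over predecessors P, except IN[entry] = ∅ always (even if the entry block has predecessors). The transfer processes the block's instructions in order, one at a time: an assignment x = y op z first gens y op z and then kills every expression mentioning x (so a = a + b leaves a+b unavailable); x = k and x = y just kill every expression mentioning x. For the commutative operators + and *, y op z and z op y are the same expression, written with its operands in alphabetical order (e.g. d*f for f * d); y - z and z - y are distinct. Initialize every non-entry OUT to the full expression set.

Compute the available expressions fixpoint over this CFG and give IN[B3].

Per-block solution:
  B0:  IN={}  OUT={c-e}
  B1:  IN={c-e}  OUT={c-e}
  B2:  IN={}  OUT={b-b}
  B3:  IN={b-b}  OUT={b-b, d-b}
  B4:  IN={b-b, d-b}  OUT={b-b, d-b}

Merge at B3: IN[B3] = OUT[B2] = {b-b}

Answer: {b-b}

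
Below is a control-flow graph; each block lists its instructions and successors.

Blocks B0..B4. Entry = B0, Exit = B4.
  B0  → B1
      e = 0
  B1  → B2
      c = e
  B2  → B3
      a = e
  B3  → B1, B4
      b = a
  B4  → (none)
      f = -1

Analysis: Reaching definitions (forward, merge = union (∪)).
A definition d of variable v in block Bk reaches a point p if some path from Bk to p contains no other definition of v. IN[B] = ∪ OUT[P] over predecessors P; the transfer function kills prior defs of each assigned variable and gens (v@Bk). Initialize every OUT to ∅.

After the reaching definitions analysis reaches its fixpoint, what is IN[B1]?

Converged values:
  B0: | IN={} | OUT={e@B0}
  B1: | IN={a@B2, b@B3, c@B1, e@B0} | OUT={a@B2, b@B3, c@B1, e@B0}
  B2: | IN={a@B2, b@B3, c@B1, e@B0} | OUT={a@B2, b@B3, c@B1, e@B0}
  B3: | IN={a@B2, b@B3, c@B1, e@B0} | OUT={a@B2, b@B3, c@B1, e@B0}
  B4: | IN={a@B2, b@B3, c@B1, e@B0} | OUT={a@B2, b@B3, c@B1, e@B0, f@B4}

Merge at B1: IN[B1] = OUT[B0] ⊔ OUT[B3] = {a@B2, b@B3, c@B1, e@B0}

Answer: {a@B2, b@B3, c@B1, e@B0}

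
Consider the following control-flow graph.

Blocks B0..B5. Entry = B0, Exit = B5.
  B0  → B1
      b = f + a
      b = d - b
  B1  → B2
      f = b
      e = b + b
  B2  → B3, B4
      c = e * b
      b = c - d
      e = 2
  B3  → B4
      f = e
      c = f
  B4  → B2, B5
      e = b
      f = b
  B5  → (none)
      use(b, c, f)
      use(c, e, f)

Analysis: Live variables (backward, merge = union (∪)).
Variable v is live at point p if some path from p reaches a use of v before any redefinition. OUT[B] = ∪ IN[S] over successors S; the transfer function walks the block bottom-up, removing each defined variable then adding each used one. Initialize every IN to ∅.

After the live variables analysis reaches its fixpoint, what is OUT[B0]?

Converged values:
  B0:  IN={a, d, f}  OUT={b, d}
  B1:  IN={b, d}  OUT={b, d, e}
  B2:  IN={b, d, e}  OUT={b, c, d, e}
  B3:  IN={b, d, e}  OUT={b, c, d}
  B4:  IN={b, c, d}  OUT={b, c, d, e, f}
  B5:  IN={b, c, e, f}  OUT={}

Merge at B0: OUT[B0] = IN[B1] = {b, d}

Answer: {b, d}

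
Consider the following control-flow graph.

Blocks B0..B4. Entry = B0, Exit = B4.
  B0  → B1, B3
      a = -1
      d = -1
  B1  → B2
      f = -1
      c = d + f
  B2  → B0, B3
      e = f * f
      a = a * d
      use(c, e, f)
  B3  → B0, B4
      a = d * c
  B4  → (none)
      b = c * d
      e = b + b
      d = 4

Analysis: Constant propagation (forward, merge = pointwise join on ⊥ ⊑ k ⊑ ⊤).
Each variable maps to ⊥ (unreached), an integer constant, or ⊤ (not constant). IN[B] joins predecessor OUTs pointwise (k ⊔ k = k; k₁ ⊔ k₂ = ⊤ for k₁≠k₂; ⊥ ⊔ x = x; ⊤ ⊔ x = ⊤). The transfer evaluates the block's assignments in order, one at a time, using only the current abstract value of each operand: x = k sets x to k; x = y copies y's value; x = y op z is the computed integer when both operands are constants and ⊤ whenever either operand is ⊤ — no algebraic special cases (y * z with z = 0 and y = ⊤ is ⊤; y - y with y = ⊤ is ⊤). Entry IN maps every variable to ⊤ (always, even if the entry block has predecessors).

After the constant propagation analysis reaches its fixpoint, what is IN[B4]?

Answer: {a: ⊤, b: ⊤, c: ⊤, d: -1, e: ⊤, f: ⊤}

Derivation:
Fixpoint table:
  B0:  IN=(all ⊤)  OUT={a:-1, d:-1; rest ⊤}
  B1:  IN={a:-1, d:-1; rest ⊤}  OUT={a:-1, c:-2, d:-1, f:-1; rest ⊤}
  B2:  IN={a:-1, c:-2, d:-1, f:-1; rest ⊤}  OUT={a:1, c:-2, d:-1, e:1, f:-1; rest ⊤}
  B3:  IN={d:-1; rest ⊤}  OUT={d:-1; rest ⊤}
  B4:  IN={d:-1; rest ⊤}  OUT={d:4; rest ⊤}

Merge at B4: IN[B4] = OUT[B3] = {a: ⊤, b: ⊤, c: ⊤, d: -1, e: ⊤, f: ⊤}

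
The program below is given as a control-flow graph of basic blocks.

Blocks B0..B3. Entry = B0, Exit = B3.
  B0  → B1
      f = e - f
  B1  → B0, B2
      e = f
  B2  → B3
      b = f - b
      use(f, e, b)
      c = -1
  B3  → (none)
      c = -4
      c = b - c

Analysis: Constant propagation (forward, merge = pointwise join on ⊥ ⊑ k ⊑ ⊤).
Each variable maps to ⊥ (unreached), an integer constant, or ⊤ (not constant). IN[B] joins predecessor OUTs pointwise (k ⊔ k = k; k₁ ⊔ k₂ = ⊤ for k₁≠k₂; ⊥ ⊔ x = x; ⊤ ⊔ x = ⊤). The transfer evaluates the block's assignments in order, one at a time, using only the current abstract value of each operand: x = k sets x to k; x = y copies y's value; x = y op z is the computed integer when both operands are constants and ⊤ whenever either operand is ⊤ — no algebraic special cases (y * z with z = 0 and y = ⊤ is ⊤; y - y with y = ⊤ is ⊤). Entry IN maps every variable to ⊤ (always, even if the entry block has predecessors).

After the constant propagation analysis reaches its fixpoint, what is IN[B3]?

Per-block solution:
  B0: | IN=(all ⊤) | OUT=(all ⊤)
  B1: | IN=(all ⊤) | OUT=(all ⊤)
  B2: | IN=(all ⊤) | OUT={c:-1; rest ⊤}
  B3: | IN={c:-1; rest ⊤} | OUT=(all ⊤)

Merge at B3: IN[B3] = OUT[B2] = {a: ⊤, b: ⊤, c: -1, d: ⊤, e: ⊤, f: ⊤}

Answer: {a: ⊤, b: ⊤, c: -1, d: ⊤, e: ⊤, f: ⊤}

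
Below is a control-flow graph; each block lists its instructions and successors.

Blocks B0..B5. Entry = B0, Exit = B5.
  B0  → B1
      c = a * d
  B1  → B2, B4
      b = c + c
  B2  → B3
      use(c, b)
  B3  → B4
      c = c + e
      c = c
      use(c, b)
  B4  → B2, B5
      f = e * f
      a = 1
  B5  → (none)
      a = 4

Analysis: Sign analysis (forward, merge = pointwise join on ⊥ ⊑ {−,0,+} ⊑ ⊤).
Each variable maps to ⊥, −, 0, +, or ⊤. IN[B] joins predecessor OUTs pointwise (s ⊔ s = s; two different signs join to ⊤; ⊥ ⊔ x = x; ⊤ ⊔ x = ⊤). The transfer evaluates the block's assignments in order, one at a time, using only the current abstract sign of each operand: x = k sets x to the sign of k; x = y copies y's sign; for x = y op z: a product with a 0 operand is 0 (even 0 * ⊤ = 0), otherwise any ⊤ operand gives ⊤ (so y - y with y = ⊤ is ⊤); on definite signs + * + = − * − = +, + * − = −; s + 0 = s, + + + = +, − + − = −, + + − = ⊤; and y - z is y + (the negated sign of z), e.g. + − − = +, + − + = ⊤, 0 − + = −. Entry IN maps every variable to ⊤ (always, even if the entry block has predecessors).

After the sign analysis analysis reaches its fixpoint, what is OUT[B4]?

Answer: {a: +, b: ⊤, c: ⊤, d: ⊤, e: ⊤, f: ⊤}

Trace:
Converged values:
  B0:   IN=(all ⊤)   OUT=(all ⊤)
  B1:   IN=(all ⊤)   OUT=(all ⊤)
  B2:   IN=(all ⊤)   OUT=(all ⊤)
  B3:   IN=(all ⊤)   OUT=(all ⊤)
  B4:   IN=(all ⊤)   OUT={a:+; rest ⊤}
  B5:   IN={a:+; rest ⊤}   OUT={a:+; rest ⊤}

Merge at B4: IN[B4] = OUT[B1] ⊔ OUT[B3] = {a: ⊤, b: ⊤, c: ⊤, d: ⊤, e: ⊤, f: ⊤}
Applying B4's transfer function to that IN value gives OUT[B4] (row B4 above).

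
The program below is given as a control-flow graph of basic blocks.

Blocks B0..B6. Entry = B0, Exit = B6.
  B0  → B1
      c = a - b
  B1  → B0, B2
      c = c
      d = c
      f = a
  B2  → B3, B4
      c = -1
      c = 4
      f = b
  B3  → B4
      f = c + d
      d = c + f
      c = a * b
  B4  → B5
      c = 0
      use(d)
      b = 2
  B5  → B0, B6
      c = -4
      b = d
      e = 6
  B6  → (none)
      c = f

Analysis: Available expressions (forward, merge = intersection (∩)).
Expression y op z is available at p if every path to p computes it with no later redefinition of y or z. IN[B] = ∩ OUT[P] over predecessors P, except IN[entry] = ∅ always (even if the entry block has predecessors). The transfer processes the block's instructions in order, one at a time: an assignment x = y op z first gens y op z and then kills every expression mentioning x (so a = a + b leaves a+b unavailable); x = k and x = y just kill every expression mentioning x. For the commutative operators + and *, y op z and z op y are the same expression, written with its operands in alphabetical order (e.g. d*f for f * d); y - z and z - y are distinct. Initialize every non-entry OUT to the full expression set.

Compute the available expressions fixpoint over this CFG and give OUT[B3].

Answer: {a*b, a-b}

Derivation:
Per-block solution:
  B0: | IN={} | OUT={a-b}
  B1: | IN={a-b} | OUT={a-b}
  B2: | IN={a-b} | OUT={a-b}
  B3: | IN={a-b} | OUT={a*b, a-b}
  B4: | IN={a-b} | OUT={}
  B5: | IN={} | OUT={}
  B6: | IN={} | OUT={}

Merge at B3: IN[B3] = OUT[B2] = {a-b}
Applying B3's transfer function to that IN value gives OUT[B3] (row B3 above).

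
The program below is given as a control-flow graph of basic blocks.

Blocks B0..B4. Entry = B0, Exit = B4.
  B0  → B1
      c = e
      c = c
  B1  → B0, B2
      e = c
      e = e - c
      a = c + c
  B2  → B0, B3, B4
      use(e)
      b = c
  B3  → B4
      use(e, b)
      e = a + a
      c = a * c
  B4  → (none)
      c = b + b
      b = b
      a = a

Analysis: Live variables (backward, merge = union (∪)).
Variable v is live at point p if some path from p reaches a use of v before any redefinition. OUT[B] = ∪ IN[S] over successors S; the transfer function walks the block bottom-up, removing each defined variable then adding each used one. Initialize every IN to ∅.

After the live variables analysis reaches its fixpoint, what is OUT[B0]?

Fixpoint table:
  B0: | IN={e} | OUT={c}
  B1: | IN={c} | OUT={a, c, e}
  B2: | IN={a, c, e} | OUT={a, b, c, e}
  B3: | IN={a, b, c, e} | OUT={a, b}
  B4: | IN={a, b} | OUT={}

Merge at B0: OUT[B0] = IN[B1] = {c}

Answer: {c}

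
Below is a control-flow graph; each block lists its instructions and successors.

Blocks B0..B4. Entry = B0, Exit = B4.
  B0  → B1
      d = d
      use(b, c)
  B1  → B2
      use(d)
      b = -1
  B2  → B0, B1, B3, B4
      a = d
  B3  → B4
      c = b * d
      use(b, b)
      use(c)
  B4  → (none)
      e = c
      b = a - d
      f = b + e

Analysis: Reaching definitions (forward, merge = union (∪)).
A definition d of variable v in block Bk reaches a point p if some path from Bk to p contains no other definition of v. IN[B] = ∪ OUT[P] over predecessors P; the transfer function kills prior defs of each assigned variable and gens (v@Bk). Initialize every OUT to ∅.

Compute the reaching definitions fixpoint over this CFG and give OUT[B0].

Fixpoint table:
  B0:  IN={a@B2, b@B1, d@B0}  OUT={a@B2, b@B1, d@B0}
  B1:  IN={a@B2, b@B1, d@B0}  OUT={a@B2, b@B1, d@B0}
  B2:  IN={a@B2, b@B1, d@B0}  OUT={a@B2, b@B1, d@B0}
  B3:  IN={a@B2, b@B1, d@B0}  OUT={a@B2, b@B1, c@B3, d@B0}
  B4:  IN={a@B2, b@B1, c@B3, d@B0}  OUT={a@B2, b@B4, c@B3, d@B0, e@B4, f@B4}

Merge at B0 (entry node, so the boundary value {} is joined with the incoming edge(s)): IN[B0] = {} ⊔ OUT[B2] = {a@B2, b@B1, d@B0}
Applying B0's transfer function to that IN value gives OUT[B0] (row B0 above).

Answer: {a@B2, b@B1, d@B0}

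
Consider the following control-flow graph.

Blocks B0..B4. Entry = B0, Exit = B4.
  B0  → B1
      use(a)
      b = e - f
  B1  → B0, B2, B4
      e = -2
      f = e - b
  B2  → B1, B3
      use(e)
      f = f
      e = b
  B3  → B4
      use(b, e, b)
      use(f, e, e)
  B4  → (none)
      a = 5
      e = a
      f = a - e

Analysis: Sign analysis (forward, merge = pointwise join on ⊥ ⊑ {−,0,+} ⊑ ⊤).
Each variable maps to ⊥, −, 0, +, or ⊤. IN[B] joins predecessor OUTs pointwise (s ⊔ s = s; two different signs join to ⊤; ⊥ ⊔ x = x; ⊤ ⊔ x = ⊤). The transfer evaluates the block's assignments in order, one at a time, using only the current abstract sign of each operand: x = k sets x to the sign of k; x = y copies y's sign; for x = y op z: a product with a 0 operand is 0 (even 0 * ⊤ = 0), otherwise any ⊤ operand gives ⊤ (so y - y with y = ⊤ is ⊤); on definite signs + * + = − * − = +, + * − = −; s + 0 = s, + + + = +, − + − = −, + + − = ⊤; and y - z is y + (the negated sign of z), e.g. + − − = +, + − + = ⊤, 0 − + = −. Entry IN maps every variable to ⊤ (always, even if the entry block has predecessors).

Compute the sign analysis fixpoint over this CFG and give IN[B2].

Converged values:
  B0:   IN=(all ⊤)   OUT=(all ⊤)
  B1:   IN=(all ⊤)   OUT={e:-; rest ⊤}
  B2:   IN={e:-; rest ⊤}   OUT=(all ⊤)
  B3:   IN=(all ⊤)   OUT=(all ⊤)
  B4:   IN=(all ⊤)   OUT={a:+, e:+; rest ⊤}

Merge at B2: IN[B2] = OUT[B1] = {a: ⊤, b: ⊤, c: ⊤, d: ⊤, e: -, f: ⊤}

Answer: {a: ⊤, b: ⊤, c: ⊤, d: ⊤, e: -, f: ⊤}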